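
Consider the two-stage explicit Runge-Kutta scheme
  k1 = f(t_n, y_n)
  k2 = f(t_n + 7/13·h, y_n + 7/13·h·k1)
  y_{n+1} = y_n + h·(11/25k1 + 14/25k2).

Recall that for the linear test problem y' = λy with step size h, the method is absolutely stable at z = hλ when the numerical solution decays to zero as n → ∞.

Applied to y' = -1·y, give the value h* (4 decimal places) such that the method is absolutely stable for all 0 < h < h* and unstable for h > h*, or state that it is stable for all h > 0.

Test eqn y'=λy, z=hλ:
  k1=λy_n ⇒ h·k1=z·y_n;  k2=λ(1+7/13z)y_n ⇒ h·k2=z(1+7/13z)y_n
  y_{n+1}/y_n = 1 + 11/25z + 14/25z(1+7/13z) = 1 + z + 98/325z²
  so R(z) = 1 + z + 98/325z².

Find x<0 with |R(x)|<1.
x=-0.49: |R|=0.5824
R=1: x+98/325x²=0 ⇒ x=−325/98=-3.3163; min R=1−1/(4·98/325)=0.1709>−1
Confirm numerically:
  x=-2.801: |R|=0.56475 <1
  x=-2.648: |R|=0.46636 <1
  x=-1.836: |R|=0.18045 <1
  x=-1.585: |R|=0.17253 <1
  x=-3.723: |R|=1.45654 >1
  x=-3.661: |R|=1.38050 >1
  x=-3.539: |R|=1.23762 >1
Stable set (-3.3163, 0).

(-3.3163,0); λ=-1 ⇒ h* = (325/98)/1 = 3.3163.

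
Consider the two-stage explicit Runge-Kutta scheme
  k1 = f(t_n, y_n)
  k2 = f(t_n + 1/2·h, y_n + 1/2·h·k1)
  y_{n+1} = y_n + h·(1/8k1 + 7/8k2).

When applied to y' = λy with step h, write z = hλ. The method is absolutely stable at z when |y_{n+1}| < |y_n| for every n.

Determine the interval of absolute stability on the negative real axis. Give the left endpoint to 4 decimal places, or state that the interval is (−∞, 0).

With y'=λy (z=hλ):
  k1=λy_n ⇒ h·k1=z·y_n;  k2=λ(1+1/2z)y_n ⇒ h·k2=z(1+1/2z)y_n
  y_{n+1}/y_n = 1 + 1/8z + 7/8z(1+1/2z) = 1 + z + 7/16z²
  R(z) = 1 + z + 7/16z².

Boundary: |R(x)|=1, x<0.
x=-1.19: |R|=0.4295
R=1: x+7/16x²=0 ⇒ x=−16/7=-2.2857; min R=1−1/(4·7/16)=0.4286>−1
Confirm numerically:
  x=-1.746: |R|=0.58773 <1
  x=-1.590: |R|=0.51604 <1
  x=-1.014: |R|=0.43584 <1
  x=-2.490: |R|=1.22254 >1
  x=-2.488: |R|=1.22019 >1
Stable set (-2.2857, 0).

z∈(-2.2857,0).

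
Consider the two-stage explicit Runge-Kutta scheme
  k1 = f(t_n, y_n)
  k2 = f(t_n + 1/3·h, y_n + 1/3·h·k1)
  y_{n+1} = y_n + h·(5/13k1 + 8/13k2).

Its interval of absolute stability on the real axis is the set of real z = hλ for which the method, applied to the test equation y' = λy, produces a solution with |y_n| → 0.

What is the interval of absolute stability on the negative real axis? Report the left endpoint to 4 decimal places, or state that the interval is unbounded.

Test eqn y'=λy, z=hλ:
  k1=λy_n ⇒ h·k1=z·y_n;  k2=λ(1+1/3z)y_n ⇒ h·k2=z(1+1/3z)y_n
  y_{n+1}/y_n = 1 + 5/13z + 8/13z(1+1/3z) = 1 + z + 8/39z²
  ⇒ R(z) = 1 + z + 8/39z².

Find x<0 with |R(x)|<1.
x=-0.97: |R|=0.2230
R=1: x+8/39x²=0 ⇒ x=−39/8=-4.8750; min R=1−1/(4·8/39)=-0.2188>−1
Confirm numerically:
  x=-3.373: |R|=0.03923 <1
  x=-3.027: |R|=0.14747 <1
  x=-2.207: |R|=0.20785 <1
  x=-5.329: |R|=1.49628 >1
  x=-5.093: |R|=1.22775 >1
So |R|<1 on (-4.8750, 0).

z∈(-4.8750,0).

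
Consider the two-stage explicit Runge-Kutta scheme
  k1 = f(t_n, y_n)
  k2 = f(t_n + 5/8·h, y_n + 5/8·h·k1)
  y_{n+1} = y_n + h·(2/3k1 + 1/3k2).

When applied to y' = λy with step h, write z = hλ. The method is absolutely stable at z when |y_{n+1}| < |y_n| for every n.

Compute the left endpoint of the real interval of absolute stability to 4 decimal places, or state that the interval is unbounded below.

z* = -4.8000.

Test eqn y'=λy, z=hλ:
  k1=λy_n ⇒ h·k1=z·y_n;  k2=λ(1+5/8z)y_n ⇒ h·k2=z(1+5/8z)y_n
  y_{n+1}/y_n = 1 + 2/3z + 1/3z(1+5/8z) = 1 + z + 5/24z²
  R(z) = 1 + z + 5/24z².

Solve |R(x)|<1 on ℝ⁻.
x=-0.37: |R|=0.6585
R=1: x+5/24x²=0 ⇒ x=−24/5=-4.8000; min R=1−1/(4·5/24)=-0.2000>−1
Confirm numerically:
  x=-3.757: |R|=0.18364 <1
  x=-3.020: |R|=0.11992 <1
  x=-2.854: |R|=0.15706 <1
  x=-2.608: |R|=0.19099 <1
  x=-5.375: |R|=1.64388 >1
  x=-5.331: |R|=1.58974 >1
So |R|<1 on (-4.8000, 0).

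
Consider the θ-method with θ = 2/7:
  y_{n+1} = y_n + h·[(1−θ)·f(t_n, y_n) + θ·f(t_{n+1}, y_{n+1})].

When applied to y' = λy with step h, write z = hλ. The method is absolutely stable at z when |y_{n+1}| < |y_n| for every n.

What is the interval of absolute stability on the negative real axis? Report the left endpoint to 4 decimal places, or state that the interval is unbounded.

(-4.6667, 0).

On y'=λy, z=hλ:
  y_{n+1} = y_n + z·[5/7·y_n + 2/7·y_{n+1}] ⇒ (1 − 2/7z)y_{n+1} = (1 + 5/7z)y_n
  Hence R(z) = (1 + 5/7z)/(1 − 2/7z).

Boundary: |R(x)|=1, x<0.
x=-1.67: |R|=0.1306
R=−1: 1+5/7x = −1+2/7x ⇒ -3/7x=2 ⇒ x=2/(-3/7)=-4.6667
Confirm numerically:
  x=-3.697: |R|=0.79790 <1
  x=-2.904: |R|=0.58713 <1
  x=-2.426: |R|=0.43284 <1
  x=-5.058: |R|=1.06859 >1
  x=-4.848: |R|=1.03258 >1
  x=-4.749: |R|=1.01497 >1
Stable set (-4.6667, 0).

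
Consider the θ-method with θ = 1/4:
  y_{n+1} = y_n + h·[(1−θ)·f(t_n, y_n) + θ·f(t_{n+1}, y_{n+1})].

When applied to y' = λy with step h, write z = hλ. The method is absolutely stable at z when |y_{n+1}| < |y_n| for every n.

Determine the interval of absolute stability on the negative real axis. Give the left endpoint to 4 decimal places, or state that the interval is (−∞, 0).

With y'=λy (z=hλ):
  y_{n+1} = y_n + z·[3/4·y_n + 1/4·y_{n+1}] ⇒ (1 − 1/4z)y_{n+1} = (1 + 3/4z)y_n
  so R(z) = (1 + 3/4z)/(1 − 1/4z).

Solve |R(x)|<1 on ℝ⁻.
x=-1.45: |R|=0.0642
R=−1: 1+3/4x = −1+1/4x ⇒ -1/2x=2 ⇒ x=2/(-1/2)=-4.0000
Confirm numerically:
  x=-2.629: |R|=0.58636 <1
  x=-1.864: |R|=0.27149 <1
  x=-1.721: |R|=0.20329 <1
  x=-4.474: |R|=1.11187 >1
  x=-4.399: |R|=1.09501 >1
Stable set (-4.0000, 0).

z∈(-4.0000,0).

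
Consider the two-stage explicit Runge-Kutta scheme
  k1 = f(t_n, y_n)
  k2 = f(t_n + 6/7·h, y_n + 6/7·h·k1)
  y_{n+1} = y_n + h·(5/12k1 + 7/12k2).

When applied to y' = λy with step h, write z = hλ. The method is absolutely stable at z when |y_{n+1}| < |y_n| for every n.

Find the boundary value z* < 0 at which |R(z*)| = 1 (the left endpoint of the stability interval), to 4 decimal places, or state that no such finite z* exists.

Set f=λy, z=hλ:
  k1=λy_n ⇒ h·k1=z·y_n;  k2=λ(1+6/7z)y_n ⇒ h·k2=z(1+6/7z)y_n
  y_{n+1}/y_n = 1 + 5/12z + 7/12z(1+6/7z) = 1 + z + 1/2z²
  Hence R(z) = 1 + z + 1/2z².

Boundary: |R(x)|=1, x<0.
x=-0.92: |R|=0.5032
R=1: x+1/2x²=0 ⇒ x=−2=-2.0000; min R=1−1/(4·1/2)=0.5000>−1
Confirm numerically:
  x=-1.648: |R|=0.70995 <1
  x=-1.620: |R|=0.69220 <1
  x=-1.027: |R|=0.50036 <1
  x=-0.953: |R|=0.50110 <1
  x=-2.490: |R|=1.61005 >1
  x=-2.278: |R|=1.31664 >1
  x=-2.140: |R|=1.14980 >1
Interval (-2.0000, 0).

left endpoint -2.0000.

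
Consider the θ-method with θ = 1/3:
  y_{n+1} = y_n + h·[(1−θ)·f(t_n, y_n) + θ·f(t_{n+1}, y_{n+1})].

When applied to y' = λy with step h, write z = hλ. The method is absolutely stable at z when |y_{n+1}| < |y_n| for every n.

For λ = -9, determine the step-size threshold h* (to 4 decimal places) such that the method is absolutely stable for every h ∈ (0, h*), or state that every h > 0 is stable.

(-6.0000,0); λ=-9 ⇒ h* = (6)/9 = 0.6667.

Set f=λy, z=hλ:
  y_{n+1} = y_n + z·[2/3·y_n + 1/3·y_{n+1}] ⇒ (1 − 1/3z)y_{n+1} = (1 + 2/3z)y_n
  so R(z) = (1 + 2/3z)/(1 − 1/3z).

Find x<0 with |R(x)|<1.
x=-0.82: |R|=0.3560
R=−1: 1+2/3x = −1+1/3x ⇒ -1/3x=2 ⇒ x=2/(-1/3)=-6.0000
Confirm numerically:
  x=-5.229: |R|=0.90631 <1
  x=-4.962: |R|=0.86963 <1
  x=-4.349: |R|=0.77534 <1
  x=-2.892: |R|=0.47251 <1
  x=-6.580: |R|=1.06054 >1
  x=-6.566: |R|=1.05917 >1
  x=-6.285: |R|=1.03069 >1
Stable set (-6.0000, 0).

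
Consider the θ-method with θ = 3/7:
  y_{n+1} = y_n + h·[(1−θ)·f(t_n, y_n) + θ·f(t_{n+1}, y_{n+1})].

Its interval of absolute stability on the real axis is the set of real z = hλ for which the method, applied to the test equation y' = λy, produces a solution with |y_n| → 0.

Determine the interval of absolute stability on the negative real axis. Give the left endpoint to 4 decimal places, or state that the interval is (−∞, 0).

z∈(-14.0000,0).

On y'=λy, z=hλ:
  y_{n+1} = y_n + z·[4/7·y_n + 3/7·y_{n+1}] ⇒ (1 − 3/7z)y_{n+1} = (1 + 4/7z)y_n
  so R(z) = (1 + 4/7z)/(1 − 3/7z).

Find x<0 with |R(x)|<1.
x=-0.53: |R|=0.5681
R=−1: 1+4/7x = −1+3/7x ⇒ -1/7x=2 ⇒ x=2/(-1/7)=-14.0000
Confirm numerically:
  x=-12.794: |R|=0.97343 <1
  x=-11.217: |R|=0.93154 <1
  x=-8.572: |R|=0.83409 <1
  x=-7.044: |R|=0.75274 <1
  x=-14.551: |R|=1.01088 >1
  x=-14.057: |R|=1.00116 >1
So |R|<1 on (-14.0000, 0).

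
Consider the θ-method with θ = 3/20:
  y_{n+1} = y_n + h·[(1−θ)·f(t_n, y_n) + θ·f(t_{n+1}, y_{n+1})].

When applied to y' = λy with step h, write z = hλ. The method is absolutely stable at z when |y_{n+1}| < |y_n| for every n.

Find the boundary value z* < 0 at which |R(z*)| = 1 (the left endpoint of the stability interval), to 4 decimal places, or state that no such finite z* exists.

With y'=λy (z=hλ):
  y_{n+1} = y_n + z·[17/20·y_n + 3/20·y_{n+1}] ⇒ (1 − 3/20z)y_{n+1} = (1 + 17/20z)y_n
  R(z) = (1 + 17/20z)/(1 − 3/20z).

Solve |R(x)|<1 on ℝ⁻.
x=-1.67: |R|=0.3355
R=−1: 1+17/20x = −1+3/20x ⇒ -7/10x=2 ⇒ x=2/(-7/10)=-2.8571
Confirm numerically:
  x=-2.535: |R|=0.83662 <1
  x=-2.094: |R|=0.59349 <1
  x=-1.920: |R|=0.49068 <1
  x=-3.403: |R|=1.25297 >1
  x=-3.135: |R|=1.13229 >1
So |R|<1 on (-2.8571, 0).

left endpoint -2.8571.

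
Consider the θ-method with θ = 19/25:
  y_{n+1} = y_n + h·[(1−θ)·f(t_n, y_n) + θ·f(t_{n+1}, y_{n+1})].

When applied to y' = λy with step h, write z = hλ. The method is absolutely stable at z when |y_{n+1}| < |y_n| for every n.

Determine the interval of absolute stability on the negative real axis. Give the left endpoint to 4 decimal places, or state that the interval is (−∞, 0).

With y'=λy (z=hλ):
  y_{n+1} = y_n + z·[6/25·y_n + 19/25·y_{n+1}] ⇒ (1 − 19/25z)y_{n+1} = (1 + 6/25z)y_n
  R(z) = (1 + 6/25z)/(1 − 19/25z).

Solve |R(x)|<1 on ℝ⁻.
x=-1.25: |R|=0.3590
x=-2: |R|=0.2063
x=-10: |R|=0.1628
x=-100: |R|=0.2987
θ=19/25≥1/2 ⇒ |1+6/25x|<|1−19/25x| ∀x<0 ⇒ stable on all of ℝ⁻.

unbounded; (−∞, 0).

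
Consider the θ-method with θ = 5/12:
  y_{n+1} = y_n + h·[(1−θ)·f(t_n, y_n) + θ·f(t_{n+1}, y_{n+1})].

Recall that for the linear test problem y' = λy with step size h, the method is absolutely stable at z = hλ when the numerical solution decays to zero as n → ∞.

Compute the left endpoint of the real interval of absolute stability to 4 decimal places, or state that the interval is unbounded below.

z* = -12.0000.

Set f=λy, z=hλ:
  y_{n+1} = y_n + z·[7/12·y_n + 5/12·y_{n+1}] ⇒ (1 − 5/12z)y_{n+1} = (1 + 7/12z)y_n
  R(z) = (1 + 7/12z)/(1 − 5/12z).

Solve |R(x)|<1 on ℝ⁻.
x=-0.34: |R|=0.7022
R=−1: 1+7/12x = −1+5/12x ⇒ -1/6x=2 ⇒ x=2/(-1/6)=-12.0000
Confirm numerically:
  x=-11.611: |R|=0.98889 <1
  x=-8.334: |R|=0.86339 <1
  x=-8.239: |R|=0.85860 <1
  x=-12.454: |R|=1.01223 >1
  x=-12.270: |R|=1.00736 >1
  x=-12.091: |R|=1.00251 >1
Stable set (-12.0000, 0).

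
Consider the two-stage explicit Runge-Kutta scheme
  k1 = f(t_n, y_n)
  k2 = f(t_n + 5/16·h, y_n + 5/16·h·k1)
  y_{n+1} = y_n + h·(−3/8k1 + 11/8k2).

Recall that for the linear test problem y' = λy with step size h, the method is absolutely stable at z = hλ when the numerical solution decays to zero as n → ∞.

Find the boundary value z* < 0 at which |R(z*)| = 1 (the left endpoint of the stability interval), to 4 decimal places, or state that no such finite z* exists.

z* = -2.3273.

With y'=λy (z=hλ):
  k1=λy_n ⇒ h·k1=z·y_n;  k2=λ(1+5/16z)y_n ⇒ h·k2=z(1+5/16z)y_n
  y_{n+1}/y_n = 1 − 3/8z + 11/8z(1+5/16z) = 1 + z + 55/128z²
  so R(z) = 1 + z + 55/128z².

Boundary: |R(x)|=1, x<0.
x=-0.8: |R|=0.4750
R=1: x+55/128x²=0 ⇒ x=−128/55=-2.3273; min R=1−1/(4·55/128)=0.4182>−1
Confirm numerically:
  x=-2.132: |R|=0.82111 <1
  x=-1.448: |R|=0.45293 <1
  x=-1.010: |R|=0.42832 <1
  x=-2.894: |R|=1.70473 >1
  x=-2.646: |R|=1.36238 >1
  x=-2.369: |R|=1.04248 >1
Stable set (-2.3273, 0).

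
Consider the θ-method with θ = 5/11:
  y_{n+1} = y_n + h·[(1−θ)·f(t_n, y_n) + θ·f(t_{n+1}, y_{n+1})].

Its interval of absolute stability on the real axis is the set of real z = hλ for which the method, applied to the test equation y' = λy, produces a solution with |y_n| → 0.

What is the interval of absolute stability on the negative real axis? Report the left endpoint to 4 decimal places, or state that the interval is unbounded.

(-22.0000, 0).

On y'=λy, z=hλ:
  y_{n+1} = y_n + z·[6/11·y_n + 5/11·y_{n+1}] ⇒ (1 − 5/11z)y_{n+1} = (1 + 6/11z)y_n
  ⇒ R(z) = (1 + 6/11z)/(1 − 5/11z).

Find x<0 with |R(x)|<1.
x=-0.94: |R|=0.3414
R=−1: 1+6/11x = −1+5/11x ⇒ -1/11x=2 ⇒ x=2/(-1/11)=-22.0000
Confirm numerically:
  x=-21.126: |R|=0.99251 <1
  x=-18.737: |R|=0.96883 <1
  x=-17.267: |R|=0.95137 <1
  x=-9.040: |R|=0.76940 <1
  x=-22.380: |R|=1.00309 >1
  x=-22.375: |R|=1.00305 >1
So |R|<1 on (-22.0000, 0).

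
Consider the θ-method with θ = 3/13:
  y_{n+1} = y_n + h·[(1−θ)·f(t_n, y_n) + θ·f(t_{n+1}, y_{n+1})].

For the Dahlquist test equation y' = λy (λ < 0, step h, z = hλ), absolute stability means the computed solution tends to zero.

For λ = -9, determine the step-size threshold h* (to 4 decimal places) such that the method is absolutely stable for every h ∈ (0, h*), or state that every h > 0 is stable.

With y'=λy (z=hλ):
  y_{n+1} = y_n + z·[10/13·y_n + 3/13·y_{n+1}] ⇒ (1 − 3/13z)y_{n+1} = (1 + 10/13z)y_n
  ⇒ R(z) = (1 + 10/13z)/(1 − 3/13z).

Solve |R(x)|<1 on ℝ⁻.
x=-1.26: |R|=0.0238
R=−1: 1+10/13x = −1+3/13x ⇒ -7/13x=2 ⇒ x=2/(-7/13)=-3.7143
Confirm numerically:
  x=-3.597: |R|=0.96549 <1
  x=-3.317: |R|=0.87883 <1
  x=-1.559: |R|=0.14652 <1
  x=-4.024: |R|=1.08647 >1
  x=-3.750: |R|=1.01031 >1
Stable set (-3.7143, 0).

(-3.7143,0); λ=-9 ⇒ h* = (26/7)/9 = 0.4127.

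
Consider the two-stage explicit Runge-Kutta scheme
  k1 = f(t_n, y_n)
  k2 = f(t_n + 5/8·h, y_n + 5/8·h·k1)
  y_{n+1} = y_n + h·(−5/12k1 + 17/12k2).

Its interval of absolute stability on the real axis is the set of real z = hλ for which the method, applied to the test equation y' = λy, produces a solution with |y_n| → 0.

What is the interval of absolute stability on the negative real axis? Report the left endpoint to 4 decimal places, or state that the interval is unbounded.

Set f=λy, z=hλ:
  k1=λy_n ⇒ h·k1=z·y_n;  k2=λ(1+5/8z)y_n ⇒ h·k2=z(1+5/8z)y_n
  y_{n+1}/y_n = 1 − 5/12z + 17/12z(1+5/8z) = 1 + z + 85/96z²
  so R(z) = 1 + z + 85/96z².

Solve |R(x)|<1 on ℝ⁻.
x=-1.66: |R|=1.7799
R=1: x+85/96x²=0 ⇒ x=−96/85=-1.1294; min R=1−1/(4·85/96)=0.7176>−1
Confirm numerically:
  x=-1.091: |R|=0.96289 <1
  x=-0.922: |R|=0.83068 <1
  x=-0.870: |R|=0.80017 <1
  x=-0.729: |R|=0.74155 <1
  x=-1.415: |R|=1.35780 >1
  x=-1.351: |R|=1.26506 >1
  x=-1.340: |R|=1.24985 >1
Interval (-1.1294, 0).

(-1.1294, 0).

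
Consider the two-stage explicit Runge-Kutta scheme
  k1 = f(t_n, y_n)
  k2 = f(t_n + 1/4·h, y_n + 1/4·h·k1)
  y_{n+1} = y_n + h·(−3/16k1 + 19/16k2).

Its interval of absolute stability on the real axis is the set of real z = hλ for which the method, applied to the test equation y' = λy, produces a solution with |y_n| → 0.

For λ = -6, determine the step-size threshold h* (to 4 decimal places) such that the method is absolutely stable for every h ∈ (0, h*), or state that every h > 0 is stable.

With y'=λy (z=hλ):
  k1=λy_n ⇒ h·k1=z·y_n;  k2=λ(1+1/4z)y_n ⇒ h·k2=z(1+1/4z)y_n
  y_{n+1}/y_n = 1 − 3/16z + 19/16z(1+1/4z) = 1 + z + 19/64z²
  Hence R(z) = 1 + z + 19/64z².

Find x<0 with |R(x)|<1.
x=-1.43: |R|=0.1771
R=1: x+19/64x²=0 ⇒ x=−64/19=-3.3684; min R=1−1/(4·19/64)=0.1579>−1
Confirm numerically:
  x=-2.861: |R|=0.56902 <1
  x=-2.260: |R|=0.25632 <1
  x=-1.723: |R|=0.15834 <1
  x=-1.549: |R|=0.16332 <1
  x=-3.826: |R|=1.51974 >1
  x=-3.540: |R|=1.18032 >1
  x=-3.532: |R|=1.17152 >1
So |R|<1 on (-3.3684, 0).

(-3.3684,0); λ=-6 ⇒ h* = (64/19)/6 = 0.5614.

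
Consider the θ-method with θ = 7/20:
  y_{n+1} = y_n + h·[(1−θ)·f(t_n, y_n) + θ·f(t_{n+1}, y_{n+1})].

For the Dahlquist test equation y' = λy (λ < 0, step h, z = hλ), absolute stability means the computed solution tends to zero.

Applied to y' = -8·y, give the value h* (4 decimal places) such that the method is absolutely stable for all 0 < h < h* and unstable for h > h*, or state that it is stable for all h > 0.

(-6.6667,0); λ=-8 ⇒ h* = (20/3)/8 = 0.8333.

Test eqn y'=λy, z=hλ:
  y_{n+1} = y_n + z·[13/20·y_n + 7/20·y_{n+1}] ⇒ (1 − 7/20z)y_{n+1} = (1 + 13/20z)y_n
  Hence R(z) = (1 + 13/20z)/(1 − 7/20z).

Boundary: |R(x)|=1, x<0.
x=-1.1: |R|=0.2058
R=−1: 1+13/20x = −1+7/20x ⇒ -3/10x=2 ⇒ x=2/(-3/10)=-6.6667
Confirm numerically:
  x=-5.055: |R|=0.82540 <1
  x=-3.064: |R|=0.47848 <1
  x=-2.736: |R|=0.39763 <1
  x=-7.148: |R|=1.04124 >1
  x=-6.999: |R|=1.02890 >1
  x=-6.865: |R|=1.01749 >1
So |R|<1 on (-6.6667, 0).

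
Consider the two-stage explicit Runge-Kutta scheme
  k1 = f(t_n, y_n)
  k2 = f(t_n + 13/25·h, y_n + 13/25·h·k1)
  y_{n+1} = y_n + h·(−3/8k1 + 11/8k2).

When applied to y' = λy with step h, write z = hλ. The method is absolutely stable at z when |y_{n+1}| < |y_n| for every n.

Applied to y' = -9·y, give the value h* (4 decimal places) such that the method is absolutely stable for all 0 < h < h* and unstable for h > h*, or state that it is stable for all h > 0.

Set f=λy, z=hλ:
  k1=λy_n ⇒ h·k1=z·y_n;  k2=λ(1+13/25z)y_n ⇒ h·k2=z(1+13/25z)y_n
  y_{n+1}/y_n = 1 − 3/8z + 11/8z(1+13/25z) = 1 + z + 143/200z²
  ⇒ R(z) = 1 + z + 143/200z².

Solve |R(x)|<1 on ℝ⁻.
x=-1.07: |R|=0.7486
R=1: x+143/200x²=0 ⇒ x=−200/143=-1.3986; min R=1−1/(4·143/200)=0.6503>−1
Confirm numerically:
  x=-1.304: |R|=0.91180 <1
  x=-1.284: |R|=0.89479 <1
  x=-0.593: |R|=0.65843 <1
  x=-1.862: |R|=1.61694 >1
  x=-1.826: |R|=1.55801 >1
  x=-1.811: |R|=1.53400 >1
Interval (-1.3986, 0).

(-1.3986,0); λ=-9 ⇒ h* = (200/143)/9 = 0.1554.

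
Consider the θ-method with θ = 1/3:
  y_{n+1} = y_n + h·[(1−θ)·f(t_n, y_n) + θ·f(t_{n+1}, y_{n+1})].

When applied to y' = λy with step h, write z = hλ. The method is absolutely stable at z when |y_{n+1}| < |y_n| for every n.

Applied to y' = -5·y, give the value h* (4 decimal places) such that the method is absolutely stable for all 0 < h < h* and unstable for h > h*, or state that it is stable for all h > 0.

Test eqn y'=λy, z=hλ:
  y_{n+1} = y_n + z·[2/3·y_n + 1/3·y_{n+1}] ⇒ (1 − 1/3z)y_{n+1} = (1 + 2/3z)y_n
  so R(z) = (1 + 2/3z)/(1 − 1/3z).

Solve |R(x)|<1 on ℝ⁻.
x=-1.26: |R|=0.1127
R=−1: 1+2/3x = −1+1/3x ⇒ -1/3x=2 ⇒ x=2/(-1/3)=-6.0000
Confirm numerically:
  x=-5.403: |R|=0.92895 <1
  x=-5.375: |R|=0.92537 <1
  x=-4.207: |R|=0.75121 <1
  x=-2.967: |R|=0.49170 <1
  x=-6.434: |R|=1.04600 >1
  x=-6.146: |R|=1.01596 >1
So |R|<1 on (-6.0000, 0).

(-6.0000,0); λ=-5 ⇒ h* = (6)/5 = 1.2000.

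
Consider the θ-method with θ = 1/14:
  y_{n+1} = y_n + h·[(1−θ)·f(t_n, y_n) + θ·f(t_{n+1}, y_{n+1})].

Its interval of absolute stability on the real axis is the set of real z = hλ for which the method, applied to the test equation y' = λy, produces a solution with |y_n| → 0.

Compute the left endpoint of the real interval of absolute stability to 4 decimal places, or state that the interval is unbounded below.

Test eqn y'=λy, z=hλ:
  y_{n+1} = y_n + z·[13/14·y_n + 1/14·y_{n+1}] ⇒ (1 − 1/14z)y_{n+1} = (1 + 13/14z)y_n
  Hence R(z) = (1 + 13/14z)/(1 − 1/14z).

Solve |R(x)|<1 on ℝ⁻.
x=-1.25: |R|=0.1475
R=−1: 1+13/14x = −1+1/14x ⇒ -6/7x=2 ⇒ x=2/(-6/7)=-2.3333
Confirm numerically:
  x=-2.111: |R|=0.83440 <1
  x=-1.484: |R|=0.34177 <1
  x=-1.478: |R|=0.33687 <1
  x=-1.334: |R|=0.21795 <1
  x=-2.625: |R|=1.21053 >1
  x=-2.474: |R|=1.10246 >1
So |R|<1 on (-2.3333, 0).

z* = -2.3333.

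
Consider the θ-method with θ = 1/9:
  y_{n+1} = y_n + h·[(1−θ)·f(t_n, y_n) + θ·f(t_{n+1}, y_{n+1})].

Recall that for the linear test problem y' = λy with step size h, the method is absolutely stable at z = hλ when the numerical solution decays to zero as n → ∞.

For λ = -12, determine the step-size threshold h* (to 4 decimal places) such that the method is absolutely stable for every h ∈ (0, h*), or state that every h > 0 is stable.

(-2.5714,0); λ=-12 ⇒ h* = (18/7)/12 = 0.2143.

With y'=λy (z=hλ):
  y_{n+1} = y_n + z·[8/9·y_n + 1/9·y_{n+1}] ⇒ (1 − 1/9z)y_{n+1} = (1 + 8/9z)y_n
  so R(z) = (1 + 8/9z)/(1 − 1/9z).

Find x<0 with |R(x)|<1.
x=-1.13: |R|=0.0039
R=−1: 1+8/9x = −1+1/9x ⇒ -7/9x=2 ⇒ x=2/(-7/9)=-2.5714
Confirm numerically:
  x=-2.421: |R|=0.90780 <1
  x=-1.534: |R|=0.31061 <1
  x=-1.320: |R|=0.15116 <1
  x=-1.189: |R|=0.05025 <1
  x=-2.706: |R|=1.08047 >1
  x=-2.699: |R|=1.07633 >1
So |R|<1 on (-2.5714, 0).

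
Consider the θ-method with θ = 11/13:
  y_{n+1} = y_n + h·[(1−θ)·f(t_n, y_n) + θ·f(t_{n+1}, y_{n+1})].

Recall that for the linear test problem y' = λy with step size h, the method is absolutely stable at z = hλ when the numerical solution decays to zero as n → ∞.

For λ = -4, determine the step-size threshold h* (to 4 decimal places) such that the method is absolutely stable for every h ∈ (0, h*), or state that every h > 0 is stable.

Set f=λy, z=hλ:
  y_{n+1} = y_n + z·[2/13·y_n + 11/13·y_{n+1}] ⇒ (1 − 11/13z)y_{n+1} = (1 + 2/13z)y_n
  R(z) = (1 + 2/13z)/(1 − 11/13z).

Boundary: |R(x)|=1, x<0.
x=-1.44: |R|=0.3509
x=-2: |R|=0.2571
x=-10: |R|=0.0569
x=-100: |R|=0.1680
θ=11/13≥1/2 ⇒ |1+2/13x|<|1−11/13x| ∀x<0 ⇒ unbounded interval.

unbounded; (−∞, 0). Any h>0 works for λ=-4.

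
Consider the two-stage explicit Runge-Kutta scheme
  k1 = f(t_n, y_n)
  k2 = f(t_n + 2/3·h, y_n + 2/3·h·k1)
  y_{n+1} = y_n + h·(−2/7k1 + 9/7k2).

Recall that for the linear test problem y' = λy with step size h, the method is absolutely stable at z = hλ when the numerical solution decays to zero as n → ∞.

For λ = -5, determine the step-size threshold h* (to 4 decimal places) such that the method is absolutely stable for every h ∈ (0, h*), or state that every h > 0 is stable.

Test eqn y'=λy, z=hλ:
  k1=λy_n ⇒ h·k1=z·y_n;  k2=λ(1+2/3z)y_n ⇒ h·k2=z(1+2/3z)y_n
  y_{n+1}/y_n = 1 − 2/7z + 9/7z(1+2/3z) = 1 + z + 6/7z²
  R(z) = 1 + z + 6/7z².

Find x<0 with |R(x)|<1.
x=-0.77: |R|=0.7382
R=1: x+6/7x²=0 ⇒ x=−7/6=-1.1667; min R=1−1/(4·6/7)=0.7083>−1
Confirm numerically:
  x=-0.903: |R|=0.79592 <1
  x=-0.891: |R|=0.78947 <1
  x=-0.630: |R|=0.71020 <1
  x=-0.500: |R|=0.71429 <1
  x=-1.583: |R|=1.56490 >1
  x=-1.275: |R|=1.11839 >1
  x=-1.223: |R|=1.05905 >1
Interval (-1.1667, 0).

(-1.1667,0); λ=-5 ⇒ h* = (7/6)/5 = 0.2333.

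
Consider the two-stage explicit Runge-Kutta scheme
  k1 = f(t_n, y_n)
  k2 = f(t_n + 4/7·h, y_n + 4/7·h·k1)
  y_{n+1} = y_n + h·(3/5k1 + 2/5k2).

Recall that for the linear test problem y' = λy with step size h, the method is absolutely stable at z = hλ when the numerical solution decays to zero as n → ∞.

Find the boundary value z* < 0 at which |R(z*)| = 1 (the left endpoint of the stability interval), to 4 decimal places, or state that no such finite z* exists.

Set f=λy, z=hλ:
  k1=λy_n ⇒ h·k1=z·y_n;  k2=λ(1+4/7z)y_n ⇒ h·k2=z(1+4/7z)y_n
  y_{n+1}/y_n = 1 + 3/5z + 2/5z(1+4/7z) = 1 + z + 8/35z²
  ⇒ R(z) = 1 + z + 8/35z².

Solve |R(x)|<1 on ℝ⁻.
x=-1.62: |R|=0.0201
R=1: x+8/35x²=0 ⇒ x=−35/8=-4.3750; min R=1−1/(4·8/35)=-0.0938>−1
Confirm numerically:
  x=-3.906: |R|=0.58128 <1
  x=-3.728: |R|=0.44868 <1
  x=-2.382: |R|=0.08510 <1
  x=-1.826: |R|=0.06388 <1
  x=-4.902: |R|=1.59048 >1
  x=-4.629: |R|=1.26875 >1
  x=-4.515: |R|=1.14448 >1
So |R|<1 on (-4.3750, 0).

left endpoint -4.3750.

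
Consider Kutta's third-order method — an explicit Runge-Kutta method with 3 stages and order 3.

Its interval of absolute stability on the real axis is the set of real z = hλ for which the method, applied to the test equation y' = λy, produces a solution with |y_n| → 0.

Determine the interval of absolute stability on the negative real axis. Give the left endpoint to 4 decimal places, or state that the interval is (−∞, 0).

Set f=λy, z=hλ:
  order 3, 3-stage ⇒ R(z)=1+z+z^2/2+z^3/6
  (e.g. R(-1.4)=0.12267, |R|=0.12267)

Need |R(x)|<1, x<0.
x=-1.4: |R|=0.1227
|R(-2.2)|=0.5547 |R(-1.48)|=0.0749 |R(-1.14)|=0.2629
Bisect:
  x_lo=-3.0532 |R|=2.1359  x_hi=-0.0835 |R|=0.9199
  mid=-1.56836 |R|=0.01855 →hi
  mid=-2.31078 |R|=0.69741 →hi
  mid=-2.68200 |R|=1.30075 →lo
  mid=-2.49639 |R|=0.97331 →hi
  mid=-2.58919 |R|=1.13019 →lo
  mid=-2.54279 |R|=1.05009 →lo
  mid=-2.51959 |R|=1.01129 →lo
  mid=-2.50799 |R|=0.99220 →hi
  ...
  [-2.51288,-2.51270] ⇒ x*=-2.5127
Stable set (-2.5127, 0).

z∈(-2.5127,0).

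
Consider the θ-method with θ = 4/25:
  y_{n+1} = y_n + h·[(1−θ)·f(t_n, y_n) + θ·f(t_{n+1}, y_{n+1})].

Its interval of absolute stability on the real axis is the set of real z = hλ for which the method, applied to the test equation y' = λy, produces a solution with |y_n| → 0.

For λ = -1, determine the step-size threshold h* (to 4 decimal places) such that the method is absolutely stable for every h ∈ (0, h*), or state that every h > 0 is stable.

With y'=λy (z=hλ):
  y_{n+1} = y_n + z·[21/25·y_n + 4/25·y_{n+1}] ⇒ (1 − 4/25z)y_{n+1} = (1 + 21/25z)y_n
  so R(z) = (1 + 21/25z)/(1 − 4/25z).

Find x<0 with |R(x)|<1.
x=-0.67: |R|=0.3949
R=−1: 1+21/25x = −1+4/25x ⇒ -17/25x=2 ⇒ x=2/(-17/25)=-2.9412
Confirm numerically:
  x=-2.886: |R|=0.97433 <1
  x=-2.665: |R|=0.86834 <1
  x=-2.059: |R|=0.54877 <1
  x=-1.670: |R|=0.31787 <1
  x=-3.320: |R|=1.16823 >1
  x=-3.313: |R|=1.16525 >1
  x=-3.113: |R|=1.07799 >1
So |R|<1 on (-2.9412, 0).

(-2.9412,0); λ=-1 ⇒ h* = (50/17)/1 = 2.9412.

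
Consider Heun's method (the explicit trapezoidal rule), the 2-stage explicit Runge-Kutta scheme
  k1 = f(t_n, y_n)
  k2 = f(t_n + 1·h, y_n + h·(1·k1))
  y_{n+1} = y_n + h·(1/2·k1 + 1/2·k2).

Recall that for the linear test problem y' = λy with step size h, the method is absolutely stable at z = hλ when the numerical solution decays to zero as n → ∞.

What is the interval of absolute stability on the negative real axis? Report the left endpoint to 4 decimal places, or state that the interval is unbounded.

Set f=λy, z=hλ:
  order 2, 2-stage ⇒ R(z)=1+z+z^2/2
  (e.g. R(-1.58)=0.66820, |R|=0.66820)

Find x<0 with |R(x)|<1.
x=-1.58: |R|=0.6682
|R(-2.23)|=1.2565 |R(-2.09)|=1.0940 |R(-1.95)|=0.9512
Bisect:
  x_lo=-2.5753 |R|=1.7408  x_hi=-0.2148 |R|=0.8082
  mid=-1.39507 |R|=0.57804 →hi
  mid=-1.98518 |R|=0.98529 →hi
  mid=-2.28024 |R|=1.31951 →lo
  mid=-2.13271 |R|=1.14152 →lo
  mid=-2.05895 |R|=1.06068 →lo
  mid=-2.02207 |R|=1.02231 →lo
  mid=-2.00362 |R|=1.00363 →lo
  ...
  [-2.00002,-1.99988] ⇒ x*=-2.0000
So |R|<1 on (-2.0000, 0).

z∈(-2.0000,0).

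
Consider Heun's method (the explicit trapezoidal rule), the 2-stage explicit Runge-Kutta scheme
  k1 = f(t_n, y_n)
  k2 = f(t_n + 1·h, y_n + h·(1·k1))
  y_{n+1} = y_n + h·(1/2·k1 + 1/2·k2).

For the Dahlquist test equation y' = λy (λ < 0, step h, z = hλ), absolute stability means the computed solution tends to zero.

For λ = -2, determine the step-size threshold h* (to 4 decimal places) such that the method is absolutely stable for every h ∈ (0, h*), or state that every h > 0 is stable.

Test eqn y'=λy, z=hλ:
  order 2, 2-stage ⇒ R(z)=1+z+z^2/2
  (e.g. R(-0.73)=0.53645, |R|=0.53645)

Boundary: |R(x)|=1, x<0.
x=-0.73: |R|=0.5364
|R(-2.28)|=1.3192 |R(-2.22)|=1.2442 |R(-0.92)|=0.5032
Bisect:
  x_lo=-2.4252 |R|=1.5156  x_hi=-0.0662 |R|=0.9360
  mid=-1.24571 |R|=0.53019 →hi
  mid=-1.83545 |R|=0.84899 →hi
  mid=-2.13032 |R|=1.13881 →lo
  mid=-1.98288 |R|=0.98303 →hi
  mid=-2.05660 |R|=1.05820 →lo
  mid=-2.01974 |R|=1.01993 →lo
  mid=-2.00131 |R|=1.00131 →lo
  mid=-1.99210 |R|=0.99213 →hi
  mid=-1.99670 |R|=0.99671 →hi
  ...
  [-2.00001,-1.99987] ⇒ x*=-2.0000
Interval (-2.0000, 0).

(-2.0000,0); λ=-2 ⇒ h* = 1.0000.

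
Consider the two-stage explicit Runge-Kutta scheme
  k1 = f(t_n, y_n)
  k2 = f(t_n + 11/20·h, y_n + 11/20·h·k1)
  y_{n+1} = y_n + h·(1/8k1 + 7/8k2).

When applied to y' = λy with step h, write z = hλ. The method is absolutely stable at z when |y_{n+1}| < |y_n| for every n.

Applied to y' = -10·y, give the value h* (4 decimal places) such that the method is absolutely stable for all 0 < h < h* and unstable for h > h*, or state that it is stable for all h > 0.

On y'=λy, z=hλ:
  k1=λy_n ⇒ h·k1=z·y_n;  k2=λ(1+11/20z)y_n ⇒ h·k2=z(1+11/20z)y_n
  y_{n+1}/y_n = 1 + 1/8z + 7/8z(1+11/20z) = 1 + z + 77/160z²
  Hence R(z) = 1 + z + 77/160z².

Find x<0 with |R(x)|<1.
x=-1.6: |R|=0.6320
R=1: x+77/160x²=0 ⇒ x=−160/77=-2.0779; min R=1−1/(4·77/160)=0.4805>−1
Confirm numerically:
  x=-1.709: |R|=0.69658 <1
  x=-1.196: |R|=0.49239 <1
  x=-1.138: |R|=0.48524 <1
  x=-1.032: |R|=0.48054 <1
  x=-2.599: |R|=1.65175 >1
  x=-2.445: |R|=1.43192 >1
  x=-2.156: |R|=1.08101 >1
So |R|<1 on (-2.0779, 0).

(-2.0779,0); λ=-10 ⇒ h* = (160/77)/10 = 0.2078.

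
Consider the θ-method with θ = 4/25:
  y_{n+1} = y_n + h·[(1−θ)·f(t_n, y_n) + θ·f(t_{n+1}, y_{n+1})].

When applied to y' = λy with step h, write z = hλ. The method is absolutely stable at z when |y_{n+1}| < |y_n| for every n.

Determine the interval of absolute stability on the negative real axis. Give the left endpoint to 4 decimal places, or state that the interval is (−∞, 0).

(-2.9412, 0).

Test eqn y'=λy, z=hλ:
  y_{n+1} = y_n + z·[21/25·y_n + 4/25·y_{n+1}] ⇒ (1 − 4/25z)y_{n+1} = (1 + 21/25z)y_n
  Hence R(z) = (1 + 21/25z)/(1 − 4/25z).

Find x<0 with |R(x)|<1.
x=-1.36: |R|=0.1170
R=−1: 1+21/25x = −1+4/25x ⇒ -17/25x=2 ⇒ x=2/(-17/25)=-2.9412
Confirm numerically:
  x=-2.756: |R|=0.91261 <1
  x=-2.700: |R|=0.88547 <1
  x=-1.843: |R|=0.42330 <1
  x=-1.575: |R|=0.25799 <1
  x=-3.537: |R|=1.25874 >1
  x=-3.219: |R|=1.12470 >1
  x=-3.134: |R|=1.08733 >1
Stable set (-2.9412, 0).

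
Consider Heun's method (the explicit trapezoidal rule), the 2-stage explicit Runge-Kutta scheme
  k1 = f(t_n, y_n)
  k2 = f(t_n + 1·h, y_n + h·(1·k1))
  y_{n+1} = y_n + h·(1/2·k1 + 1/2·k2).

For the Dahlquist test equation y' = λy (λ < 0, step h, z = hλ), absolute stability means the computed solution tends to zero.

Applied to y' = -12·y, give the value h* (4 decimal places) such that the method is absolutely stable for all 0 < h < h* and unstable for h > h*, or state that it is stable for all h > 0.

(-2.0000,0); λ=-12 ⇒ h* = 0.1667.

On y'=λy, z=hλ:
  order 2, 2-stage ⇒ R(z)=1+z+z^2/2
  (e.g. R(-0.4)=0.68000, |R|=0.68000)

Solve |R(x)|<1 on ℝ⁻.
x=-0.4: |R|=0.6800
|R(-2.09)|=1.0940 |R(-1.38)|=0.5722 |R(-1.06)|=0.5018
Bisect:
  x_lo=-2.3965 |R|=1.4751  x_hi=-0.1785 |R|=0.8374
  mid=-1.28753 |R|=0.54134 →hi
  mid=-1.84203 |R|=0.85450 →hi
  mid=-2.11927 |R|=1.12639 →lo
  mid=-1.98065 |R|=0.98084 →hi
  mid=-2.04996 |R|=1.05121 →lo
  mid=-2.01530 |R|=1.01542 →lo
  mid=-1.99798 |R|=0.99798 →hi
  mid=-2.00664 |R|=1.00666 →lo
  ...
  [-2.00001,-1.99987] ⇒ x*=-2.0000
So |R|<1 on (-2.0000, 0).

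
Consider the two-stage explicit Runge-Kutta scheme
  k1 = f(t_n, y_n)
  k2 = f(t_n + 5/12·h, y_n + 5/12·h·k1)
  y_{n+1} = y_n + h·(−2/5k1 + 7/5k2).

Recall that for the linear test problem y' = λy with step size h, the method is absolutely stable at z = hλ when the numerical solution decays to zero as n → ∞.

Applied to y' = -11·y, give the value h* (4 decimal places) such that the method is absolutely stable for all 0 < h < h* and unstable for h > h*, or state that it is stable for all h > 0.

On y'=λy, z=hλ:
  k1=λy_n ⇒ h·k1=z·y_n;  k2=λ(1+5/12z)y_n ⇒ h·k2=z(1+5/12z)y_n
  y_{n+1}/y_n = 1 − 2/5z + 7/5z(1+5/12z) = 1 + z + 7/12z²
  R(z) = 1 + z + 7/12z².

Need |R(x)|<1, x<0.
x=-0.38: |R|=0.7042
R=1: x+7/12x²=0 ⇒ x=−12/7=-1.7143; min R=1−1/(4·7/12)=0.5714>−1
Confirm numerically:
  x=-1.390: |R|=0.73706 <1
  x=-1.113: |R|=0.60962 <1
  x=-1.110: |R|=0.60873 <1
  x=-0.910: |R|=0.57306 <1
  x=-2.182: |R|=1.59532 >1
  x=-1.910: |R|=1.21806 >1
  x=-1.828: |R|=1.12126 >1
So |R|<1 on (-1.7143, 0).

(-1.7143,0); λ=-11 ⇒ h* = (12/7)/11 = 0.1558.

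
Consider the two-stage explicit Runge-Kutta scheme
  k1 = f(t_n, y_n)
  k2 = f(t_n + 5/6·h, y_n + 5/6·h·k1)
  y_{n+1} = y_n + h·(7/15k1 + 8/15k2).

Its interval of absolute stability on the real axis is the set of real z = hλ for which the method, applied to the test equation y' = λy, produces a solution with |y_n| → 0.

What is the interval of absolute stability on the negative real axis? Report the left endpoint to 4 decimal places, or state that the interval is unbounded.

(-2.2500, 0).

Set f=λy, z=hλ:
  k1=λy_n ⇒ h·k1=z·y_n;  k2=λ(1+5/6z)y_n ⇒ h·k2=z(1+5/6z)y_n
  y_{n+1}/y_n = 1 + 7/15z + 8/15z(1+5/6z) = 1 + z + 4/9z²
  R(z) = 1 + z + 4/9z².

Solve |R(x)|<1 on ℝ⁻.
x=-0.57: |R|=0.5744
R=1: x+4/9x²=0 ⇒ x=−9/4=-2.2500; min R=1−1/(4·4/9)=0.4375>−1
Confirm numerically:
  x=-1.988: |R|=0.76851 <1
  x=-1.383: |R|=0.46708 <1
  x=-0.999: |R|=0.44456 <1
  x=-2.746: |R|=1.60534 >1
  x=-2.654: |R|=1.47654 >1
So |R|<1 on (-2.2500, 0).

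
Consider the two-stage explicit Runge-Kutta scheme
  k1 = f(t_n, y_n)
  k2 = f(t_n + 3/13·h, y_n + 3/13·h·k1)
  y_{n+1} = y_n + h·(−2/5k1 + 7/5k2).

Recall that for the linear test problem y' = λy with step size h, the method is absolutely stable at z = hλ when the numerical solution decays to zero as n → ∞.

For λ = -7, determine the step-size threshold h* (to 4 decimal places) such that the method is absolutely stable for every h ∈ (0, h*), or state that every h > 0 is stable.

(-3.0952,0); λ=-7 ⇒ h* = (65/21)/7 = 0.4422.

With y'=λy (z=hλ):
  k1=λy_n ⇒ h·k1=z·y_n;  k2=λ(1+3/13z)y_n ⇒ h·k2=z(1+3/13z)y_n
  y_{n+1}/y_n = 1 − 2/5z + 7/5z(1+3/13z) = 1 + z + 21/65z²
  ⇒ R(z) = 1 + z + 21/65z².

Solve |R(x)|<1 on ℝ⁻.
x=-0.56: |R|=0.5413
R=1: x+21/65x²=0 ⇒ x=−65/21=-3.0952; min R=1−1/(4·21/65)=0.2262>−1
Confirm numerically:
  x=-2.850: |R|=0.77419 <1
  x=-2.683: |R|=0.64267 <1
  x=-1.395: |R|=0.23372 <1
  x=-3.496: |R|=1.45265 >1
  x=-3.388: |R|=1.32045 >1
Stable set (-3.0952, 0).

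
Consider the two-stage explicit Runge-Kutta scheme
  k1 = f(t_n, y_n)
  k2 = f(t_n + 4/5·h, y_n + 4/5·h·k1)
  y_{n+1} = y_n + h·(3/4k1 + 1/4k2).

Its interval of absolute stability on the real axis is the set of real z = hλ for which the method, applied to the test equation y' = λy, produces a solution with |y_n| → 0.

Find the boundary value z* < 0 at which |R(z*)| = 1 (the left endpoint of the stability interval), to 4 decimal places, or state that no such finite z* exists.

Set f=λy, z=hλ:
  k1=λy_n ⇒ h·k1=z·y_n;  k2=λ(1+4/5z)y_n ⇒ h·k2=z(1+4/5z)y_n
  y_{n+1}/y_n = 1 + 3/4z + 1/4z(1+4/5z) = 1 + z + 1/5z²
  ⇒ R(z) = 1 + z + 1/5z².

Solve |R(x)|<1 on ℝ⁻.
x=-1.15: |R|=0.1145
R=1: x+1/5x²=0 ⇒ x=−5=-5.0000; min R=1−1/(4·1/5)=-0.2500>−1
Confirm numerically:
  x=-4.343: |R|=0.42933 <1
  x=-3.934: |R|=0.16127 <1
  x=-3.808: |R|=0.09217 <1
  x=-2.555: |R|=0.24940 <1
  x=-5.476: |R|=1.52132 >1
  x=-5.196: |R|=1.20368 >1
  x=-5.121: |R|=1.12393 >1
So |R|<1 on (-5.0000, 0).

z* = -5.0000.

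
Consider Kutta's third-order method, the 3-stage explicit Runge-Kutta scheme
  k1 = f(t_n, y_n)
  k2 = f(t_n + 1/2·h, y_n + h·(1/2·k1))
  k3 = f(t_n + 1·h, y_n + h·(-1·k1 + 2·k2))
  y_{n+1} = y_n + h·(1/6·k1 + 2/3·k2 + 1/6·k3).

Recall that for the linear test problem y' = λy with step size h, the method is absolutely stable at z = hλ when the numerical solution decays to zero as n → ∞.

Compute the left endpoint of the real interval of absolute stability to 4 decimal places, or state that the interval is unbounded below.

With y'=λy (z=hλ):
  order 3, 3-stage ⇒ R(z)=1+z+z^2/2+z^3/6
  (e.g. R(-0.51)=0.59794, |R|=0.59794)

Solve |R(x)|<1 on ℝ⁻.
x=-0.51: |R|=0.5979
|R(-1.9)|=0.2382 |R(-1.58)|=0.0108 |R(-0.92)|=0.3734
Bisect:
  x_lo=-2.8698 |R|=1.6910  x_hi=-0.2125 |R|=0.8085
  mid=-1.54111 |R|=0.03637 →hi
  mid=-2.20543 |R|=0.56131 →hi
  mid=-2.53759 |R|=1.04132 →lo
  mid=-2.37151 |R|=0.78240 →hi
  mid=-2.45455 |R|=0.90685 →hi
  mid=-2.49607 |R|=0.97280 →hi
  mid=-2.51683 |R|=1.00673 →lo
  ...
  [-2.51278,-2.51262] ⇒ x*=-2.5127
Stable set (-2.5127, 0).

z* = -2.5127.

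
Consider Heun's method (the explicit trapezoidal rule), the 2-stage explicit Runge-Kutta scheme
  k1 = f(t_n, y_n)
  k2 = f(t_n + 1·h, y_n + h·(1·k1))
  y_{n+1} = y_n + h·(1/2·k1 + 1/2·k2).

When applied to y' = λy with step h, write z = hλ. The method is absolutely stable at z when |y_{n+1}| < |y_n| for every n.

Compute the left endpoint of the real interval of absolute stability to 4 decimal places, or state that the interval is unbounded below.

left endpoint -2.0000.

Test eqn y'=λy, z=hλ:
  order 2, 2-stage ⇒ R(z)=1+z+z^2/2
  (e.g. R(-0.47)=0.64045, |R|=0.64045)

Find x<0 with |R(x)|<1.
x=-0.47: |R|=0.6404
|R(-1.16)|=0.5128 |R(-1.02)|=0.5002 |R(-0.58)|=0.5882
Bisect:
  x_lo=-2.4793 |R|=1.5942  x_hi=-0.1159 |R|=0.8908
  mid=-1.29760 |R|=0.54428 →hi
  mid=-1.88845 |R|=0.89468 →hi
  mid=-2.18388 |R|=1.20079 →lo
  mid=-2.03617 |R|=1.03682 →lo
  mid=-1.96231 |R|=0.96302 →hi
  mid=-1.99924 |R|=0.99924 →hi
  mid=-2.01770 |R|=1.01786 →lo
  mid=-2.00847 |R|=1.00851 →lo
  mid=-2.00386 |R|=1.00386 →lo
  ...
  [-2.00011,-1.99996] ⇒ x*=-2.0000
Stable set (-2.0000, 0).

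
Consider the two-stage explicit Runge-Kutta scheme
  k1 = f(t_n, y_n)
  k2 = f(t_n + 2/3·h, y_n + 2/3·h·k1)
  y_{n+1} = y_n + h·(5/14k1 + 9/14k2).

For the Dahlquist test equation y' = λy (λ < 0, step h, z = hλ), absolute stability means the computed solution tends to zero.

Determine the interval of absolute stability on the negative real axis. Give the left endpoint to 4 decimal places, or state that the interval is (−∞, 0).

z∈(-2.3333,0).

Set f=λy, z=hλ:
  k1=λy_n ⇒ h·k1=z·y_n;  k2=λ(1+2/3z)y_n ⇒ h·k2=z(1+2/3z)y_n
  y_{n+1}/y_n = 1 + 5/14z + 9/14z(1+2/3z) = 1 + z + 3/7z²
  so R(z) = 1 + z + 3/7z².

Boundary: |R(x)|=1, x<0.
x=-1.54: |R|=0.4764
R=1: x+3/7x²=0 ⇒ x=−7/3=-2.3333; min R=1−1/(4·3/7)=0.4167>−1
Confirm numerically:
  x=-2.010: |R|=0.72147 <1
  x=-1.939: |R|=0.67231 <1
  x=-1.222: |R|=0.41798 <1
  x=-1.025: |R|=0.42527 <1
  x=-2.864: |R|=1.65136 >1
  x=-2.541: |R|=1.22615 >1
  x=-2.523: |R|=1.20508 >1
Interval (-2.3333, 0).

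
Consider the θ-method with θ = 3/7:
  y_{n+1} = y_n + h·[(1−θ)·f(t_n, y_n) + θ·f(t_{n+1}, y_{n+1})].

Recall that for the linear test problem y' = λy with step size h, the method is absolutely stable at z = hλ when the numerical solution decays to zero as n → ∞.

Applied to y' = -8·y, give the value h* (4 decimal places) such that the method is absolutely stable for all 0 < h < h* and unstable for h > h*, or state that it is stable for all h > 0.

With y'=λy (z=hλ):
  y_{n+1} = y_n + z·[4/7·y_n + 3/7·y_{n+1}] ⇒ (1 − 3/7z)y_{n+1} = (1 + 4/7z)y_n
  R(z) = (1 + 4/7z)/(1 − 3/7z).

Find x<0 with |R(x)|<1.
x=-0.7: |R|=0.4615
R=−1: 1+4/7x = −1+3/7x ⇒ -1/7x=2 ⇒ x=2/(-1/7)=-14.0000
Confirm numerically:
  x=-11.400: |R|=0.93689 <1
  x=-11.058: |R|=0.92677 <1
  x=-8.220: |R|=0.81744 <1
  x=-5.707: |R|=0.65619 <1
  x=-14.283: |R|=1.00568 >1
  x=-14.056: |R|=1.00114 >1
Interval (-14.0000, 0).

(-14.0000,0); λ=-8 ⇒ h* = (14)/8 = 1.7500.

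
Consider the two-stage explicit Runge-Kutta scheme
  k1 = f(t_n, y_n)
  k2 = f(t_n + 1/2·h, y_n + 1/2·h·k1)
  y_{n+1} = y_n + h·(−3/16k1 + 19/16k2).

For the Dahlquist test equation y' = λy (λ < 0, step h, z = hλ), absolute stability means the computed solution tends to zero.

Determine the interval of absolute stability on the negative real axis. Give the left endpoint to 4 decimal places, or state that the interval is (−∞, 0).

With y'=λy (z=hλ):
  k1=λy_n ⇒ h·k1=z·y_n;  k2=λ(1+1/2z)y_n ⇒ h·k2=z(1+1/2z)y_n
  y_{n+1}/y_n = 1 − 3/16z + 19/16z(1+1/2z) = 1 + z + 19/32z²
  Hence R(z) = 1 + z + 19/32z².

Find x<0 with |R(x)|<1.
x=-1.14: |R|=0.6316
R=1: x+19/32x²=0 ⇒ x=−32/19=-1.6842; min R=1−1/(4·19/32)=0.5789>−1
Confirm numerically:
  x=-1.618: |R|=0.93639 <1
  x=-1.114: |R|=0.62284 <1
  x=-0.758: |R|=0.58315 <1
  x=-2.231: |R|=1.72431 >1
  x=-2.109: |R|=1.53193 >1
  x=-1.952: |R|=1.31037 >1
So |R|<1 on (-1.6842, 0).

z∈(-1.6842,0).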